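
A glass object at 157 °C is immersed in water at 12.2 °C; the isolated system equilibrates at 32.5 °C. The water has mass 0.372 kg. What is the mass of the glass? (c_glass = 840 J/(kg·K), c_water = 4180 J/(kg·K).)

m ≈ 0.302 kg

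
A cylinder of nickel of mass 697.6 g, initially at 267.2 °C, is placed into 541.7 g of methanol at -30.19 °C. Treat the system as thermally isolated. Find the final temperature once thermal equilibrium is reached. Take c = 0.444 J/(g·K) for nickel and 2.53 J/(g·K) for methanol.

Heat lost by the nickel equals heat gained by the methanol:
697.6×0.444×(267.2 − T) = 541.7×2.53×(T − (-30.19))
309.73(267.2 − T) = 1370.5(T − (-30.19))
1680.2 T = 41386  ⇒  T ≈ 24.63 °C

T_f ≈ 24.6 °C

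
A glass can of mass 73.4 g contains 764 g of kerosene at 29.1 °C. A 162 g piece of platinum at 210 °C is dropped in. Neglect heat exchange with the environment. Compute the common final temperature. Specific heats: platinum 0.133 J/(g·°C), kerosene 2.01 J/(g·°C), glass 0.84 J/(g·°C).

T_f ≈ 31.5 °C

Taking heat into each body as positive, Σ m c ΔT = 0:
162×0.133×(T − 210) + 764×2.01×(T − 29.1) + 73.4×0.84×(T − 29.1) = 0
21.55(T − 210) + 1535.6(T − 29.1) + 61.66(T − 29.1) = 0
(21.55 + 1535.6 + 61.66) T = 21.55×210 + 1535.6×29.1 + 61.66×29.1
T ≈ 31.51 °C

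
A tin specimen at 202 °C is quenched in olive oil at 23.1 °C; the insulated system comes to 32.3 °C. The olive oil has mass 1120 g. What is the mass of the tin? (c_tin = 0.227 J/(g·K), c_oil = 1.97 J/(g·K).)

m ≈ 527 g

|Q_tin| = |Q_oil|:
m·0.227·(202 − 32.3) = 1120·1.97·(32.3 − 23.1)
38.52 m = 20299  ⇒  m ≈ 526.9 g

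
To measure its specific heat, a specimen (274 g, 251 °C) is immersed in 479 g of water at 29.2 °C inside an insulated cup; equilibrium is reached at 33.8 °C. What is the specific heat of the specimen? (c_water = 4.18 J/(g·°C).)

c ≈ 0.155 J/(g·°C)

Conservation of energy gives ΣQ = 0:
274·c·(33.8 − 251) + 479·4.18·(33.8 − 29.2) = 0
-59513 c = -9210.2
c = -9210.2/-59513 ≈ 0.1548 J/(g·°C)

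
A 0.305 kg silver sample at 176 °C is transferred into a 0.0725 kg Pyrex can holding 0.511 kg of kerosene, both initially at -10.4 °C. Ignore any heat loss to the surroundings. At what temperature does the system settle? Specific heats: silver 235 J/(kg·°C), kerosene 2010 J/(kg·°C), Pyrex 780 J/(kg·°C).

T_f ≈ 1.2 °C

Conservation of energy gives ΣQ = 0:
0.305·235·(T − 176) + 0.511·2010·(T − (-10.4)) + 0.0725·780·(T − (-10.4)) = 0
(71.67 + 1027.1 + 56.55) T = 71.67·176 + 1027.1·(-10.4) + 56.55·(-10.4)
T = 1344.7/1155.3 ≈ 1.16 °C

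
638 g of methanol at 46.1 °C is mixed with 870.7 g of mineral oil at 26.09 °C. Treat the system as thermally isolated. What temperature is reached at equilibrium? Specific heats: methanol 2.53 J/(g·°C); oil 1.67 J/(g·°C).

T_f is the heat-capacity-weighted average of the initial temperatures:
T_f = (1614.1×46.1 + 1454.1×26.09) / (1614.1 + 1454.1)
    = 112349 / 3068.2 ≈ 36.62 °C

T_f ≈ 36.6 °C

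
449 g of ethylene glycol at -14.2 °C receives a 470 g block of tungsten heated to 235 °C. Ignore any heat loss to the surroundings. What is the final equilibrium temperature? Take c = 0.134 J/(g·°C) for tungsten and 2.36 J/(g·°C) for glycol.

With ΣQ=0 the equilibrium temperature is the m·c-weighted mean:
T_f = (62.98·235 + 1059.6·(-14.2)) / (62.98 + 1059.6)
    = -246.59 / 1122.6 ≈ -0.22 °C

T_f ≈ -0.2 °C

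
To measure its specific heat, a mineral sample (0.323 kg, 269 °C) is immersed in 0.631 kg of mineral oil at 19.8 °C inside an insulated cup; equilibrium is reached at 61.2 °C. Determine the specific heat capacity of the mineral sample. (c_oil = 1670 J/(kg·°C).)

Heat lost by the mineral sample = heat gained by the oil:
0.323·c·(269 − 61.2) = 0.631·1670·(61.2 − 19.8)
67.12 c = 43626  ⇒  c ≈ 650 J/(kg·°C)

c ≈ 650 J/(kg·°C)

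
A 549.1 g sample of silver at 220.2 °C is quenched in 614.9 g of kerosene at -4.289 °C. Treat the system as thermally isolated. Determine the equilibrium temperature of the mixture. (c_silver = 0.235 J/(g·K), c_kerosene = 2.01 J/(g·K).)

T_f ≈ 16.9 °C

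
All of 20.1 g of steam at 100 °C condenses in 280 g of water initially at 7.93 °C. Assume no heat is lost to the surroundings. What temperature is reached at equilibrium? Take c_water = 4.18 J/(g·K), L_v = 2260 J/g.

T_f ≈ 50.3 °C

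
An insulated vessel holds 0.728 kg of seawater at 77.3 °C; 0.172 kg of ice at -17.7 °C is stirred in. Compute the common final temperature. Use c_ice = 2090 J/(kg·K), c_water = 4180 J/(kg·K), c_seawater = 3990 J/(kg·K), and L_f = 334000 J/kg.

Conservation of energy gives ΣQ = 0:
ice -17.7→0 °C: 0.172×2090×17.7 = 6362.8; fusion: m_ice L_f = 0.172×334000 = 57448; warm the meltwater: 718.96 T; seawater cools: 0.728×3990×(T − 77.3) = 2904.7(T − 77.3)
3623.7 T = 224535 − 63811 = 160724
T ≈ 44.35 °C — above 0 °C, consistent with complete melting.

T_f ≈ 44.4 °C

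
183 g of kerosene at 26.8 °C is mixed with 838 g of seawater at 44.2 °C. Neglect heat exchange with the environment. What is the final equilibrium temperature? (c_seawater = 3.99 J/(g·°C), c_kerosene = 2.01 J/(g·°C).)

With ΣQ=0 the equilibrium temperature is the m·c-weighted mean:
T_f = (3343.6*44.2 + 367.83*26.8) / (3343.6 + 367.83)
    = 157646 / 3711.5 ≈ 42.48 °C

T_f ≈ 42.5 °C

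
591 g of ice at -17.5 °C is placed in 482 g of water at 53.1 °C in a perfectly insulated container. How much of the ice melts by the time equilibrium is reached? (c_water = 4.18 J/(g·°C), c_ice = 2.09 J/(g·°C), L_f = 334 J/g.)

Cooling the water to 0 °C releases 482·4.18·53.1 = 106984 J.
Warming the ice to 0 °C takes 591·2.09·17.5 = 21616 J, leaving 85368 J for melting.
Melting all 591 g of ice would need 591·334 = 197394 J.
85368 J < 197394 J, so only part of the ice melts and the system sits at 0 °C.
m_melted·334 = 85368  ⇒  m_melted ≈ 255.6 g.

m_melted ≈ 256 g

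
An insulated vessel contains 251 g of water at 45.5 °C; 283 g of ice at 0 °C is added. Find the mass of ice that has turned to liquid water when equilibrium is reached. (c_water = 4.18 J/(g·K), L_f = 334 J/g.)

m_melted ≈ 143 g

Heat available from the water dropping to 0 °C: 251×4.18×45.5 = 47738 J.
Melting all 283 g of ice would need 283×334 = 94522 J.
That's not enough to melt it all — equilibrium is at 0 °C with ice remaining.
Mass melted = 47738/334 ≈ 142.9 g.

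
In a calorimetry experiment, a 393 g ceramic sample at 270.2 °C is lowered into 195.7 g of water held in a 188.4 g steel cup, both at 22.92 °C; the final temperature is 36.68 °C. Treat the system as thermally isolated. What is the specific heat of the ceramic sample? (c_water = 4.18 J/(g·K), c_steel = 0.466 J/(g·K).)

Net heat exchanged in the isolated system is zero:
393·c·(36.68 − 270.2) + 195.7·4.18·(36.68 − 22.92) + 188.4·0.466·(36.68 − 22.92) = 0
-91773 c = -12464
c = -12464/-91773 ≈ 0.1358 J/(g·K)

c ≈ 0.136 J/(g·K)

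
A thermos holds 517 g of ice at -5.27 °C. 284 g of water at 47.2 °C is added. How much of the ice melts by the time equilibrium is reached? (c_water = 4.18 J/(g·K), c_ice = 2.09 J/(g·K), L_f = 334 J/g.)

m_melted ≈ 151 g

Heat available from the water dropping to 0 °C: 284×4.18×47.2 = 56032 J.
Of that, 517×2.09×5.27 = 5694.4 J goes to bring the ice to 0 °C, leaving 50338 J.
Fully melting the ice requires m_ice L_f = 517×334 = 172678 J.
50338 J < 172678 J, so only part of the ice melts and the system sits at 0 °C.
Mass melted = 50338/334 ≈ 150.7 g.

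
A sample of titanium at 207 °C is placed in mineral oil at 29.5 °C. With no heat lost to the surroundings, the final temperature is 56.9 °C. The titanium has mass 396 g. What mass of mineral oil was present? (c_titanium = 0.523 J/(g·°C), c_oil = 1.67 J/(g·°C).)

m ≈ 679 g

Energy conservation, ΣQ = 0:
396×0.523×(56.9 − 207) + m×1.67×(56.9 − 29.5) = 0
45.76 m = 31087
m = 31087/45.76 ≈ 679.4 g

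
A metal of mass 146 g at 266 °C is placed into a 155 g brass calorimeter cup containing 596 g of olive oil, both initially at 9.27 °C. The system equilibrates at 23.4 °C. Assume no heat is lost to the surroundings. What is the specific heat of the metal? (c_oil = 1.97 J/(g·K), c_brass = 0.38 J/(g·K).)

Let T be the final temperature. ΣQ_i = 0:
146·c·(23.4 − 266) + 596·1.97·(23.4 − 9.27) + 155·0.38·(23.4 − 9.27) = 0
-35420 c = -17423
c = -17423/-35420 ≈ 0.4919 J/(g·K)

c ≈ 0.492 J/(g·K)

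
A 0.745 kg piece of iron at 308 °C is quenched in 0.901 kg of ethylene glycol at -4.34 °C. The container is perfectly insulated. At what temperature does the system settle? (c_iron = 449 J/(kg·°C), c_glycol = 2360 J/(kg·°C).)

T_f ≈ 38.1 °C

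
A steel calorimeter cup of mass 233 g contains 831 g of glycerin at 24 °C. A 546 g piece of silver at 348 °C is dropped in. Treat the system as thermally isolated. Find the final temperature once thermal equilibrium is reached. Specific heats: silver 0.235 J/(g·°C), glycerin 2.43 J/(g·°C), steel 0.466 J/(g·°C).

T_f ≈ 42.4 °C

T_f = Σ m_i c_i T_i / Σ m_i c_i:
T_f = (128.31×348 + 2019.3×24 + 108.58×24) / (128.31 + 2019.3 + 108.58)
    = 95722 / 2256.2 ≈ 42.43 °C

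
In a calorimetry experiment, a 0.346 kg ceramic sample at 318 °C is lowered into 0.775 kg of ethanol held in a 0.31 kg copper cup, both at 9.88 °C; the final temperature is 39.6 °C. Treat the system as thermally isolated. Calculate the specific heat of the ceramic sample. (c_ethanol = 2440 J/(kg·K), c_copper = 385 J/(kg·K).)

c ≈ 620 J/(kg·K)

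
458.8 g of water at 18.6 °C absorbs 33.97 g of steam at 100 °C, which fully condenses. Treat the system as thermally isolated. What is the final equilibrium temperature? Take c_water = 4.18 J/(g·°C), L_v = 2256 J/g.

T_f ≈ 61.4 °C

Sum of m c ΔT and latent-heat terms is zero:
condense steam: −33.97×2256 = −76636
  condensed water 100 °C→T: 141.99(T − 100)
  water warms: 458.8×4.18×(T − 18.6) = 1917.8(T − 18.6)
2059.8 T = 76636 + 14199 + 35671 = 126507
T ≈ 61.42 °C — below 100 °C, confirming all the steam condensed.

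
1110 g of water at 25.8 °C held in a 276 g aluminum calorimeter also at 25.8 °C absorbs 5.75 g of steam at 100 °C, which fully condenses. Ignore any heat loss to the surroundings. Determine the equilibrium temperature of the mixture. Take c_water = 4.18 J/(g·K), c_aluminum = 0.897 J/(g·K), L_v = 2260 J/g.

Sum of m c ΔT and latent-heat terms is zero:
condense steam: −5.75·2260 = −12995; condensed water 100 °C→T: 24.03(T − 100); original water: 4639.8(T − 25.8); aluminum cup: 276·0.897·(T − 25.8) = 247.57(T − 25.8)
4911.4 T = 12995 + 2403.5 + 126094 = 141493
T ≈ 28.81 °C (< 100 °C, so full condensation is consistent).

T_f ≈ 28.8 °C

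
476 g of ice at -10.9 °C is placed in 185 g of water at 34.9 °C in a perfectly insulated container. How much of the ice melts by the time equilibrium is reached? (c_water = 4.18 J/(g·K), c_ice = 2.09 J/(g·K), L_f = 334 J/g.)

m_melted ≈ 48.3 g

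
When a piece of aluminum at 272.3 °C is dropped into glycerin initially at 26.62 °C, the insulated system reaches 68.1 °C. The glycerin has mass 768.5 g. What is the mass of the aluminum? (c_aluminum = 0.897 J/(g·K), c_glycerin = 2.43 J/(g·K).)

m ≈ 423 g

Let T be the final temperature. ΣQ_i = 0:
m·0.897·(68.1 − 272.3) + 768.5·2.43·(68.1 − 26.62) = 0
-183.17 m = -77462
m = -77462/-183.17 ≈ 422.9 g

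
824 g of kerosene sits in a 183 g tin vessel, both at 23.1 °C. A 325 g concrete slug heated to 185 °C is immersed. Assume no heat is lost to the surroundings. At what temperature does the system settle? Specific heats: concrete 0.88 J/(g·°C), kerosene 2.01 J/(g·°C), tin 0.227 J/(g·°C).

T_f ≈ 46.4 °C

Setting the total heat transfer to zero:
325*0.88*(T − 185) + 824*2.01*(T − 23.1) + 183*0.227*(T − 23.1) = 0
(286 + 1656.2 + 41.54) T = 286*185 + 1656.2*23.1 + 41.54*23.1
T = 92129/1983.8 ≈ 46.44 °C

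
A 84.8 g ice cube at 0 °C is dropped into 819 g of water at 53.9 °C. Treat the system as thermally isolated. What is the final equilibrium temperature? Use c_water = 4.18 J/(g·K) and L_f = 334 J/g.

T_f ≈ 41.3 °C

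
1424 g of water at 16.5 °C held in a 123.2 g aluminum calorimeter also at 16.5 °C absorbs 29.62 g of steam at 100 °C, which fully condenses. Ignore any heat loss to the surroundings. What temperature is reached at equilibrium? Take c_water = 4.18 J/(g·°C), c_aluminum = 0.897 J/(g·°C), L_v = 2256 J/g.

T_f ≈ 29.0 °C

Net heat exchanged in the isolated system is zero:
latent heat released on condensation: 29.62·2256 = 66823
  condensate cools 100→T: 29.62·4.18·(T − 100) = 123.81(T − 100)
  water warms: 1424·4.18·(T − 16.5) = 5952.3(T − 16.5)
  aluminum cup: 123.2·0.897·(T − 16.5) = 110.51(T − 16.5)
6186.6 T = 66823 + 12381 + 100037 = 179241
T ≈ 28.97 °C (< 100 °C, so full condensation is consistent).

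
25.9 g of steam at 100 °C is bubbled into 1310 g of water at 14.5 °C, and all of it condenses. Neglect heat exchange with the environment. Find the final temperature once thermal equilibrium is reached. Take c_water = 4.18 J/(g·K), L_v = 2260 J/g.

T_f ≈ 26.6 °C

Net heat exchanged in the isolated system is zero:
latent heat released on condensation: 25.9·2260 = 58534
  condensate cools 100→T: 25.9·4.18·(T − 100) = 108.26(T − 100)
  water warms: 1310·4.18·(T − 14.5) = 5475.8(T − 14.5)
5584.1 T = 58534 + 10826 + 79399 = 148759
T ≈ 26.64 °C, under the boiling point, so the assumption holds.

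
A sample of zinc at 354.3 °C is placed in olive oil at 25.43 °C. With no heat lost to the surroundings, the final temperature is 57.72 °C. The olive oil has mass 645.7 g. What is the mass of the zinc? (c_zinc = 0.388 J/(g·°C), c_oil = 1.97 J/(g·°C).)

m ≈ 357 g

Heat lost by the zinc = heat gained by the oil:
m·0.388·(354.3 − 57.72) = 645.7·1.97·(57.72 − 25.43)
115.07 m = 41074  ⇒  m ≈ 356.9 g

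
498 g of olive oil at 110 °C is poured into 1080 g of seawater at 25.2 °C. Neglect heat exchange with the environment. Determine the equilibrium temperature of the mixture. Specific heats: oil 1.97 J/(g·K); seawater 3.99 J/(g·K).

T_f ≈ 40.9 °C

Conservation of energy gives ΣQ = 0:
498×1.97×(T − 110) + 1080×3.99×(T − 25.2) = 0
981.06(T − 110) + 4309.2(T − 25.2) = 0
(981.06 + 4309.2) T = 981.06×110 + 4309.2×25.2
T = 216508 / 5290.3 = 40.9 °C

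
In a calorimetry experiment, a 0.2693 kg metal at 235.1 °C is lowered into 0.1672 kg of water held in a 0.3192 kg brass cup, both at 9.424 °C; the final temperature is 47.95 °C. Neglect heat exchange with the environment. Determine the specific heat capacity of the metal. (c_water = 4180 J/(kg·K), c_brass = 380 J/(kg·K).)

c ≈ 627 J/(kg·K)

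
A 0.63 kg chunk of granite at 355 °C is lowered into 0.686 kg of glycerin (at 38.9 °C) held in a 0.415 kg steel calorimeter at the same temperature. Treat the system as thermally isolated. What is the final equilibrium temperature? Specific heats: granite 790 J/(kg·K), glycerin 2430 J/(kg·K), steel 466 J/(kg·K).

T_f ≈ 105.6 °C

Heat gained plus heat lost sum to zero:
0.63·790·(T − 355) + 0.686·2430·(T − 38.9) + 0.415·466·(T − 38.9) = 0
(497.7 + 1667 + 193.39) T = 497.7·355 + 1667·38.9 + 193.39·38.9
T = 249052/2358.1 ≈ 105.62 °C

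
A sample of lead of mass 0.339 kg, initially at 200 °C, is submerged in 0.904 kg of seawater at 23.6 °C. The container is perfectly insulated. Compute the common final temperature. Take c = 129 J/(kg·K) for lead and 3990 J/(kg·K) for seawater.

Conservation of energy gives ΣQ = 0:
0.339*129*(T − 200) + 0.904*3990*(T − 23.6) = 0
43.73(T − 200) + 3607(T − 23.6) = 0
(43.73 + 3607) T = 43.73*200 + 3607*23.6
T ≈ 25.71 °C

T_f ≈ 25.7 °C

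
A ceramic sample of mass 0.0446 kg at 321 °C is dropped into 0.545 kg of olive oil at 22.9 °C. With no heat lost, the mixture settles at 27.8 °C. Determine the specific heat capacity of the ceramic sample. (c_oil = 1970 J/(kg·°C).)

Setting the total heat transfer to zero:
0.0446·c·(27.8 − 321) + 0.545·1970·(27.8 − 22.9) = 0
-13.08 c = -5260.9
c = -5260.9/-13.08 ≈ 402.3 J/(kg·°C)

c ≈ 402 J/(kg·°C)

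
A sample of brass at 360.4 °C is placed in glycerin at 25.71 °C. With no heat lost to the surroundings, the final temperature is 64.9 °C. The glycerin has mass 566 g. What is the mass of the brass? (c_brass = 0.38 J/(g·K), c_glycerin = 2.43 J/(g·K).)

m ≈ 480 g

Let T be the final temperature. ΣQ_i = 0:
m·0.38·(64.9 − 360.4) + 566·2.43·(64.9 − 25.71) = 0
-112.29 m = -53901
m = -53901/-112.29 ≈ 480 g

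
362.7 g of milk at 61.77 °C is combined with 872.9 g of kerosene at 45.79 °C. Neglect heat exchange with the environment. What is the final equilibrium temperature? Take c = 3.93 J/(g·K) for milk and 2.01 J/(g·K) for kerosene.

Heat gained plus heat lost sum to zero:
362.7×3.93×(T − 61.77) + 872.9×2.01×(T − 45.79) = 0
1425.4(T − 61.77) + 1754.5(T − 45.79) = 0
3179.9 T = 168388
T ≈ 52.95 °C

T_f ≈ 53.0 °C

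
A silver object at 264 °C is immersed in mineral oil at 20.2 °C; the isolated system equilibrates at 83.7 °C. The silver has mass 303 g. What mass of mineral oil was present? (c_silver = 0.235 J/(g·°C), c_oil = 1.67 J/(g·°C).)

Let T be the final temperature. ΣQ_i = 0:
303×0.235×(83.7 − 264) + m×1.67×(83.7 − 20.2) = 0
106.05 m = 12838
m = 12838/106.05 ≈ 121.1 g

m ≈ 121 g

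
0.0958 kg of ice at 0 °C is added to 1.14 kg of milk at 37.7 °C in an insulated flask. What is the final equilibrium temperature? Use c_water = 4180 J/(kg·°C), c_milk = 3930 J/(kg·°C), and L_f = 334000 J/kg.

T_f ≈ 28.1 °C

Energy balance with sensible and latent terms:
latent heat to melt: 0.0958·334000 = 31997; warm the meltwater: 400.44 T; milk cools: 1.14·3930·(T − 37.7) = 4480.2(T − 37.7)
4880.6 T = 168904 − 31997 = 136906
T ≈ 28.05 °C (positive, so assuming full melt was valid).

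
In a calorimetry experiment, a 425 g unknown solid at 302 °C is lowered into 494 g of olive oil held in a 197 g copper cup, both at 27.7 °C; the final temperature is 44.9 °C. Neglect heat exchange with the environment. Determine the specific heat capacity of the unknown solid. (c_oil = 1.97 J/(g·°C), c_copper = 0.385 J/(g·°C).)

Conservation of energy gives ΣQ = 0:
425·c·(44.9 − 302) + 494·1.97·(44.9 − 27.7) + 197·0.385·(44.9 − 27.7) = 0
-109268 c = -18043
c = -18043/-109268 ≈ 0.1651 J/(g·°C)

c ≈ 0.165 J/(g·°C)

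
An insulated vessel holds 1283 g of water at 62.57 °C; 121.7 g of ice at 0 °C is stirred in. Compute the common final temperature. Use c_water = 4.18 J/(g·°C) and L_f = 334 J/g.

Net heat exchanged in the isolated system is zero:
latent heat to melt: 121.7·334 = 40648; meltwater 0→T: 121.7·4.18·T = 508.71 T; water cools: 1283·4.18·(T − 62.57) = 5362.9(T − 62.57)
5871.6 T = 335559 − 40648 = 294911
T ≈ 50.23 °C — above 0 °C, consistent with complete melting.

T_f ≈ 50.2 °C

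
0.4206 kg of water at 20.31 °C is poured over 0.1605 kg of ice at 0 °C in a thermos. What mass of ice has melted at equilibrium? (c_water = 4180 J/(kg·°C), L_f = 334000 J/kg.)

Water can give up m c ΔT = 0.4206×4180×20.31 = 35707 J before reaching 0 °C.
Melting all 0.1605 kg of ice would need 0.1605×334000 = 53607 J.
That's not enough to melt it all — equilibrium is at 0 °C with ice remaining.
m_melt = 35707 / L_f = 0.1069 kg.

m_melted ≈ 0.107 kg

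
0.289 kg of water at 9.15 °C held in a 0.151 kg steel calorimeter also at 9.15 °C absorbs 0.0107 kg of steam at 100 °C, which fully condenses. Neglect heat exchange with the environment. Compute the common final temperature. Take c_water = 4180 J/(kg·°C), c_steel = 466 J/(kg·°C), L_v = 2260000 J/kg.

Conservation of energy gives ΣQ = 0:
latent heat released on condensation: 0.0107·2260000 = 24182; condensate cools 100→T: 0.0107·4180·(T − 100) = 44.73(T − 100); water warms: 0.289·4180·(T − 9.15) = 1208(T − 9.15); cup: 70.37(T − 9.15)
1323.1 T = 24182 + 4472.6 + 11697 = 40352
T ≈ 30.50 °C, under the boiling point, so the assumption holds.

T_f ≈ 30.5 °C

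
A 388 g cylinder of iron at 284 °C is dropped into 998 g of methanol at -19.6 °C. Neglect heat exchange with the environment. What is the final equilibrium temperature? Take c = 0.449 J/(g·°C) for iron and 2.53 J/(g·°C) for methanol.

T_f ≈ -0.0 °C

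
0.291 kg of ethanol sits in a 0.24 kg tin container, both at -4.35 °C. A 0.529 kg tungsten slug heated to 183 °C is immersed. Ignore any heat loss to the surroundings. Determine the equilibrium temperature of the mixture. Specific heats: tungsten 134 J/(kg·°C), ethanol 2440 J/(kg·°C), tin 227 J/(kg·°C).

T_f ≈ 11.5 °C

Net heat exchanged in the isolated system is zero:
0.529·134·(T − 183) + 0.291·2440·(T − (-4.35)) + 0.24·227·(T − (-4.35)) = 0
835.41 T = 9646.5
T = 9646.5/835.41 ≈ 11.55 °C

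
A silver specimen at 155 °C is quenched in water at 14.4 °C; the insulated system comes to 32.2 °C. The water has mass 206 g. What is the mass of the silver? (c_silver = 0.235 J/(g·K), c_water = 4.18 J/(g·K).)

Heat lost by the silver = heat gained by the water:
m·0.235·(155 − 32.2) = 206·4.18·(32.2 − 14.4)
28.86 m = 15327  ⇒  m ≈ 531.1 g

m ≈ 531 g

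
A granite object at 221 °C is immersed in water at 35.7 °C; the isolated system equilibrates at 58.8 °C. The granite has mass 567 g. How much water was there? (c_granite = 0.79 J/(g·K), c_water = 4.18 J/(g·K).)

Heat lost by the granite = heat gained by the water:
567·0.79·(221 − 58.8) = m·4.18·(58.8 − 35.7)
96.56 m = 72654  ⇒  m ≈ 752.4 g

m ≈ 752 g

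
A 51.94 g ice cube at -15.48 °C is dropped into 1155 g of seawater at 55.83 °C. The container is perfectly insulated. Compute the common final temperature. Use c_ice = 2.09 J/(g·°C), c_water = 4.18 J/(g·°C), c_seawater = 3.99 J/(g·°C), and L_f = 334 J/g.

Conservation of energy gives ΣQ = 0:
warm ice to 0 °C: 51.94×2.09×(0 − (-15.48)) = 1680.4
  latent heat to melt: 51.94×334 = 17348
  meltwater 0→T: 51.94×4.18×T = 217.11 T
  seawater: 4608.4(T − 55.83)
4825.6 T = 257290 − 19028 = 238261
T ≈ 49.37 °C — above 0 °C, consistent with complete melting.

T_f ≈ 49.4 °C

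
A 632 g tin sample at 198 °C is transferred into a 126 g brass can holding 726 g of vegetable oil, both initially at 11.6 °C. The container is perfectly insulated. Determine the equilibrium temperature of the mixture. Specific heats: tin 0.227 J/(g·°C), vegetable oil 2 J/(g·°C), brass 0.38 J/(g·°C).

T_f ≈ 27.9 °C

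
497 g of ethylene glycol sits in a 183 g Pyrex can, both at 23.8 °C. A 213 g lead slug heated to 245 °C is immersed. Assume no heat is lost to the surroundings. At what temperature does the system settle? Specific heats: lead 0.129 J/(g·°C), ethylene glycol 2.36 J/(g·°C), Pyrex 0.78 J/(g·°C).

T_f is the heat-capacity-weighted average of the initial temperatures:
T_f = (27.48*245 + 1172.9*23.8 + 142.74*23.8) / (27.48 + 1172.9 + 142.74)
    = 38045 / 1343.1 ≈ 28.33 °C

T_f ≈ 28.3 °C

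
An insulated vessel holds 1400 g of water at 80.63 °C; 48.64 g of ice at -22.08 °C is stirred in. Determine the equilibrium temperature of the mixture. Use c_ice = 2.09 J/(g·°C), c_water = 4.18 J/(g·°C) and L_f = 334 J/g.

T_f ≈ 74.9 °C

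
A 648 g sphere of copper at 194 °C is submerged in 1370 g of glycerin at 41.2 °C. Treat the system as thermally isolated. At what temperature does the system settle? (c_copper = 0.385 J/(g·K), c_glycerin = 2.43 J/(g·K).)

Net heat exchanged in the isolated system is zero:
648*0.385*(T − 194) + 1370*2.43*(T − 41.2) = 0
249.48(T − 194) + 3329.1(T − 41.2) = 0
3578.6 T = 185558
T ≈ 51.85 °C

T_f ≈ 51.9 °C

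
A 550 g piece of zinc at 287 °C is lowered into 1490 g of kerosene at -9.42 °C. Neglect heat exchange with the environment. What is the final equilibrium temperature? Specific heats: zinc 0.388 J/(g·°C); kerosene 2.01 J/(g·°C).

Energy conservation, ΣQ = 0:
550×0.388×(T − 287) + 1490×2.01×(T − (-9.42)) = 0
3208.3 T = 33034
T = 33034/3208.3 ≈ 10.30 °C

T_f ≈ 10.3 °C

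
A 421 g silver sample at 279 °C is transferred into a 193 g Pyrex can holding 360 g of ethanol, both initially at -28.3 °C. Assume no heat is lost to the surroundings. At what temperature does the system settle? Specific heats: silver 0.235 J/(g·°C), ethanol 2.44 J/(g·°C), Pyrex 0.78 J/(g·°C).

Setting the total heat transfer to zero:
421*0.235*(T − 279) + 360*2.44*(T − (-28.3)) + 193*0.78*(T − (-28.3)) = 0
98.93(T − 279) + 878.4(T − (-28.3)) + 150.54(T − (-28.3)) = 0
(98.93 + 878.4 + 150.54) T = 98.93*279 + 878.4*(-28.3) + 150.54*(-28.3)
T = -1516.1/1127.9 ≈ -1.34 °C

T_f ≈ -1.3 °C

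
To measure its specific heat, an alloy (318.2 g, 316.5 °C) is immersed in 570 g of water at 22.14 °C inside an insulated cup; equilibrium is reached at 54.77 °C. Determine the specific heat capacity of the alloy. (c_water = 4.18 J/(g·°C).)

Setting the total heat transfer to zero:
318.2×c×(54.77 − 316.5) + 570×4.18×(54.77 − 22.14) = 0
-83282 c = -77744
c = -77744/-83282 ≈ 0.9335 J/(g·°C)

c ≈ 0.934 J/(g·°C)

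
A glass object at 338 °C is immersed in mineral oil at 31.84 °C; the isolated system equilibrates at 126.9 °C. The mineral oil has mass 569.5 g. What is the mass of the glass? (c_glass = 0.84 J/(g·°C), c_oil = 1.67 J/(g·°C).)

m ≈ 510 g

Heat lost by the glass = heat gained by the oil:
m·0.84·(338 − 126.9) = 569.5·1.67·(126.9 − 31.84)
177.32 m = 90408  ⇒  m ≈ 509.8 g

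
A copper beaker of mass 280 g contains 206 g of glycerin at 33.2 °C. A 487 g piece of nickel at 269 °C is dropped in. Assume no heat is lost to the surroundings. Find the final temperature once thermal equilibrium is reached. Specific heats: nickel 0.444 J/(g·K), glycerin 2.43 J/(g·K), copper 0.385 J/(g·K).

T_f ≈ 95.0 °C

Conservation of energy gives ΣQ = 0:
487·0.444·(T − 269) + 206·2.43·(T − 33.2) + 280·0.385·(T − 33.2) = 0
216.23(T − 269) + 500.58(T − 33.2) + 107.8(T − 33.2) = 0
(216.23 + 500.58 + 107.8) T = 216.23·269 + 500.58·33.2 + 107.8·33.2
T = 78364/824.61 ≈ 95.03 °C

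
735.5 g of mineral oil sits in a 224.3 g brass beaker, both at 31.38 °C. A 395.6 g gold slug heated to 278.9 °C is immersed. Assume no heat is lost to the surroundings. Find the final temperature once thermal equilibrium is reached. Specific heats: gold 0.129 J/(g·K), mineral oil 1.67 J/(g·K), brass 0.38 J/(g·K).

T_f ≈ 40.6 °C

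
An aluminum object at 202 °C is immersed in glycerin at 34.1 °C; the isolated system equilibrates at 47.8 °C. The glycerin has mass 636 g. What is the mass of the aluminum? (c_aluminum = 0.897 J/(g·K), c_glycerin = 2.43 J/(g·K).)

m ≈ 153 g

|Q_aluminum| = |Q_glycerin|:
m·0.897·(202 − 47.8) = 636·2.43·(47.8 − 34.1)
138.32 m = 21173  ⇒  m ≈ 153.1 g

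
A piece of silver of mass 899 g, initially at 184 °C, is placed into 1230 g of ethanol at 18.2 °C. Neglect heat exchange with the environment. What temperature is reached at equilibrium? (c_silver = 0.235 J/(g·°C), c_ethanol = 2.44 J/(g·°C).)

Taking heat into each body as positive, Σ m c ΔT = 0:
899·0.235·(T − 184) + 1230·2.44·(T − 18.2) = 0
(211.26 + 3001.2) T = 211.26·184 + 3001.2·18.2
T = 93495/3212.5 ≈ 29.10 °C

T_f ≈ 29.1 °C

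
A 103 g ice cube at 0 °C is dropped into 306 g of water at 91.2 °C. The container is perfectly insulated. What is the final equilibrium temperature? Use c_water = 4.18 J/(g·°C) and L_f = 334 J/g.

T_f ≈ 48.1 °C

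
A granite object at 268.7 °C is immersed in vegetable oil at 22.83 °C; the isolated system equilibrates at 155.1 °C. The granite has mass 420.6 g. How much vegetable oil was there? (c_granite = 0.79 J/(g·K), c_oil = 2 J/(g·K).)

m ≈ 143 g

Taking heat into each body as positive, Σ m c ΔT = 0:
420.6×0.79×(155.1 − 268.7) + m×2×(155.1 − 22.83) = 0
264.54 m = 37746
m = 37746/264.54 ≈ 142.7 g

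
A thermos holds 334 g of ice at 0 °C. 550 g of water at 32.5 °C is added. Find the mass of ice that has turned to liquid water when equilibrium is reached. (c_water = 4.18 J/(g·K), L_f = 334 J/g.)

Water can give up m c ΔT = 550×4.18×32.5 = 74718 J before reaching 0 °C.
Fully melting the ice requires m_ice L_f = 334×334 = 111556 J.
That's not enough to melt it all — equilibrium is at 0 °C with ice remaining.
Mass melted = 74718/334 ≈ 223.7 g.

m_melted ≈ 224 g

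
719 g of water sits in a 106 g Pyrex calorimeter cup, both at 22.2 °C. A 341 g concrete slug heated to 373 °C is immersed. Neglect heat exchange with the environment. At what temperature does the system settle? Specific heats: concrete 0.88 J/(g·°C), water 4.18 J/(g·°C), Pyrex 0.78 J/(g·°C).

Setting the total heat transfer to zero:
341·0.88·(T − 373) + 719·4.18·(T − 22.2) + 106·0.78·(T − 22.2) = 0
300.08(T − 373) + 3005.4(T − 22.2) + 82.68(T − 22.2) = 0
3388.2 T = 180486
T = 180486/3388.2 ≈ 53.27 °C

T_f ≈ 53.3 °C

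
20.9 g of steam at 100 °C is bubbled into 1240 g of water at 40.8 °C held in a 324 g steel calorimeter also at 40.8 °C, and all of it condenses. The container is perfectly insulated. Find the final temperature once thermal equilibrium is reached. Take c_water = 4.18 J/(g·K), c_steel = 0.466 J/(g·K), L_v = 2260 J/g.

T_f ≈ 50.5 °C

Net heat exchanged in the isolated system is zero:
condense steam: −20.9·2260 = −47234; condensed water 100 °C→T: 87.36(T − 100); water warms: 1240·4.18·(T − 40.8) = 5183.2(T − 40.8); cup: 150.98(T − 40.8)
5421.5 T = 47234 + 8736.2 + 217635 = 273605
T ≈ 50.47 °C (< 100 °C, so full condensation is consistent).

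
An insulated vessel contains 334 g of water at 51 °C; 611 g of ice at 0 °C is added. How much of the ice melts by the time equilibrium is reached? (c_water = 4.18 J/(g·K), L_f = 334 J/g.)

Water can give up m c ΔT = 334×4.18×51 = 71202 J before reaching 0 °C.
Fully melting the ice requires m_ice L_f = 611×334 = 204074 J.
71202 J < 204074 J, so only part of the ice melts and the system sits at 0 °C.
Mass melted = 71202/334 ≈ 213.2 g.

m_melted ≈ 213 g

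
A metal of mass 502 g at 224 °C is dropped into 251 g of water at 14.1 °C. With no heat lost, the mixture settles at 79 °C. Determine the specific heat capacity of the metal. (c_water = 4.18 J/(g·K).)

Heat gained plus heat lost sum to zero:
502·c·(79 − 224) + 251·4.18·(79 − 14.1) = 0
-72790 c = -68092
c = -68092/-72790 ≈ 0.9355 J/(g·K)

c ≈ 0.935 J/(g·K)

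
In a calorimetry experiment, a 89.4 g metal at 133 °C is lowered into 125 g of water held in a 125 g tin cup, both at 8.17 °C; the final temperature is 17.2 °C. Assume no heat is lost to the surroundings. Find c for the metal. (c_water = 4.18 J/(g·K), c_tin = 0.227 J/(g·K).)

Energy conservation, ΣQ = 0:
89.4×c×(17.2 − 133) + 125×4.18×(17.2 − 8.17) + 125×0.227×(17.2 − 8.17) = 0
-10353 c = -4974.4
c = -4974.4/-10353 ≈ 0.4805 J/(g·K)

c ≈ 0.481 J/(g·K)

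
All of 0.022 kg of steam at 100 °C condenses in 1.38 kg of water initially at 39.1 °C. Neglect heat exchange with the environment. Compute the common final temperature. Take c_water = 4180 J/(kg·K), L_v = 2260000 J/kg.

T_f ≈ 48.5 °C

Energy conservation, ΣQ = 0:
latent heat released on condensation: 0.022×2260000 = 49720
  condensate cools 100→T: 0.022×4180×(T − 100) = 91.96(T − 100)
  water warms: 1.38×4180×(T − 39.1) = 5768.4(T − 39.1)
5860.4 T = 49720 + 9196 + 225544 = 284460
T ≈ 48.54 °C, under the boiling point, so the assumption holds.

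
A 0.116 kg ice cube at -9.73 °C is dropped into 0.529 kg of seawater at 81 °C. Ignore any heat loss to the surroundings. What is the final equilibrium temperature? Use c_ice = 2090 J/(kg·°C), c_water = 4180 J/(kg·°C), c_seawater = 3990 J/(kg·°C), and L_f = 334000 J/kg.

Sum of m c ΔT and latent-heat terms is zero:
ice -9.73→0 °C: 0.116×2090×9.73 = 2358.9; latent heat to melt: 0.116×334000 = 38744; meltwater 0→T: 0.116×4180×T = 484.88 T; seawater: 2110.7(T − 81)
2595.6 T = 170968 − 41103 = 129865
T ≈ 50.03 °C. Since T > 0 °C, the all-ice-melts assumption holds.

T_f ≈ 50.0 °C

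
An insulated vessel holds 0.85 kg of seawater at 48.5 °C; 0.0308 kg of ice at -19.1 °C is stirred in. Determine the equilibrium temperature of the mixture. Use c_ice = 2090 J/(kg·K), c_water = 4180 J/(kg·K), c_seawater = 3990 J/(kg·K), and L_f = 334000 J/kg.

T_f ≈ 43.5 °C

Heat gained plus heat lost sum to zero:
warm ice to 0 °C: 0.0308·2090·(0 − (-19.1)) = 1229.5
  melt ice: 0.0308·334000 = 10287
  warm the meltwater: 128.74 T
  seawater cools: 0.85·3990·(T − 48.5) = 3391.5(T − 48.5)
3520.2 T = 164488 − 11517 = 152971
T ≈ 43.45 °C — above 0 °C, consistent with complete melting.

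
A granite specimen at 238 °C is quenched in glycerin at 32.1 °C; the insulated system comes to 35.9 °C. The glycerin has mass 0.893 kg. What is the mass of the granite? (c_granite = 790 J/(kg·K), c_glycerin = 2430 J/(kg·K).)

m ≈ 0.0516 kg

Heat lost by the granite = heat gained by the glycerin:
m×790×(238 − 35.9) = 0.893×2430×(35.9 − 32.1)
159659 m = 8246  ⇒  m ≈ 0.05165 kg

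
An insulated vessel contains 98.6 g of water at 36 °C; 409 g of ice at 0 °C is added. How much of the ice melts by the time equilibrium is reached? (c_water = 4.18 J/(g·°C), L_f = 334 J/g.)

Cooling the water to 0 °C releases 98.6×4.18×36 = 14837 J.
Melting all 409 g of ice would need 409×334 = 136606 J.
14837 J < 136606 J, so only part of the ice melts and the system sits at 0 °C.
m_melted×334 = 14837  ⇒  m_melted ≈ 44.42 g.

m_melted ≈ 44.4 g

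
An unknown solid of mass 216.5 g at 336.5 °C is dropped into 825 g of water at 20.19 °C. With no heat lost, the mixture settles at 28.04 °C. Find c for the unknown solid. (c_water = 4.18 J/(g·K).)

c ≈ 0.405 J/(g·K)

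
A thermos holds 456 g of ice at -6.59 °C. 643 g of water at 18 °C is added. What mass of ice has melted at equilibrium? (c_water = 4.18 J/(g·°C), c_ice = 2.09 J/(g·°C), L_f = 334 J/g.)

m_melted ≈ 126 g

Water can give up m c ΔT = 643×4.18×18 = 48379 J before reaching 0 °C.
Warming the ice to 0 °C takes 456×2.09×6.59 = 6280.5 J, leaving 42099 J for melting.
Fully melting the ice requires m_ice L_f = 456×334 = 152304 J.
Since 42099 < 152304 J, not all the ice melts; equilibrium is at 0 °C.
m_melt = 42099 / L_f = 126 g.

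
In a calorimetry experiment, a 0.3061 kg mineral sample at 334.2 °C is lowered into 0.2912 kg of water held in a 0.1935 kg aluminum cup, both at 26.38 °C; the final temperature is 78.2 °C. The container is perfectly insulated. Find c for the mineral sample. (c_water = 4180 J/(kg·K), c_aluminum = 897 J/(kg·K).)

c ≈ 920 J/(kg·K)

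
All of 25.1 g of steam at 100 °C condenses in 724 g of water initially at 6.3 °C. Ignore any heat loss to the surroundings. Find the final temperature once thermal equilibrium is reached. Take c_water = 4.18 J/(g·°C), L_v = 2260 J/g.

T_f ≈ 27.6 °C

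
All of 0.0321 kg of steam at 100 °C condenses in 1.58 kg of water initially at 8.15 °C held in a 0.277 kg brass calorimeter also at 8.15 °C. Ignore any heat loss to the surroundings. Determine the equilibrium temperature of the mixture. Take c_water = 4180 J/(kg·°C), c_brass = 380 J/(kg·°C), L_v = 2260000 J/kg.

T_f ≈ 20.6 °C

Let T be the final temperature. ΣQ_i = 0:
latent heat released on condensation: 0.0321·2260000 = 72546; condensate cools 100→T: 0.0321·4180·(T − 100) = 134.18(T − 100); original water: 6604.4(T − 8.15); cup: 105.26(T − 8.15)
6843.8 T = 72546 + 13418 + 54684 = 140648
T ≈ 20.55 °C — below 100 °C, confirming all the steam condensed.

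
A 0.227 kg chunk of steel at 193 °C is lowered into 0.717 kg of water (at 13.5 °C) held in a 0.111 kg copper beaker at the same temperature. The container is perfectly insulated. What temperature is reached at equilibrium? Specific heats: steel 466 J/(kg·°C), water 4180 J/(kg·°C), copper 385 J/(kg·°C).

T_f ≈ 19.5 °C

Heat gained plus heat lost sum to zero:
0.227·466·(T − 193) + 0.717·4180·(T − 13.5) + 0.111·385·(T − 13.5) = 0
105.78(T − 193) + 2997.1(T − 13.5) + 42.73(T − 13.5) = 0
(105.78 + 2997.1 + 42.73) T = 105.78·193 + 2997.1·13.5 + 42.73·13.5
T = 61453 / 3145.6 = 19.5 °C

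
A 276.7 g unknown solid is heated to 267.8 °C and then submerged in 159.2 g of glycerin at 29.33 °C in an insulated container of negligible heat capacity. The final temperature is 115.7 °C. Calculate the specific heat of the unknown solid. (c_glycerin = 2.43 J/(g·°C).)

c ≈ 0.794 J/(g·°C)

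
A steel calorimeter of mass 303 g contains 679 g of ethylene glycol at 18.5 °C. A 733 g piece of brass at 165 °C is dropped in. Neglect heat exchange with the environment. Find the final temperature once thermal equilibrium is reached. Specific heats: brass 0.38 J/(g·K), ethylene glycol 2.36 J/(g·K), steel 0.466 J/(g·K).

T_f ≈ 38.7 °C

With ΣQ=0 the equilibrium temperature is the m·c-weighted mean:
T_f = (278.54×165 + 1602.4×18.5 + 141.2×18.5) / (278.54 + 1602.4 + 141.2)
    = 78216 / 2022.2 ≈ 38.68 °C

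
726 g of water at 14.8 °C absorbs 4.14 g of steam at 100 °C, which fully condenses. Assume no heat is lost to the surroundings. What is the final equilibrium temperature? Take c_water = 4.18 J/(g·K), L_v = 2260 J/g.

Setting the total heat transfer to zero:
steam→water at 100 °C releases m L_v = 4.14·2260 = 9356.4
  condensed water 100 °C→T: 17.31(T − 100)
  original water: 3034.7(T − 14.8)
3052 T = 9356.4 + 1730.5 + 44913 = 56000
T ≈ 18.35 °C, under the boiling point, so the assumption holds.

T_f ≈ 18.3 °C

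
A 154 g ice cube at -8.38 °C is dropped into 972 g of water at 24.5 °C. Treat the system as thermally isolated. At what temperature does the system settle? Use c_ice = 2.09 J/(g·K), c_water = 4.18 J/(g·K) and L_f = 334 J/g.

T_f ≈ 9.6 °C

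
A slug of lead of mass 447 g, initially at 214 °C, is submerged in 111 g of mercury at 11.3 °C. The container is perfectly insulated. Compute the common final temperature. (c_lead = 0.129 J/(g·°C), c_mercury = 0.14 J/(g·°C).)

T_f ≈ 171.0 °C

Heat gained plus heat lost sum to zero:
447·0.129·(T − 214) + 111·0.14·(T − 11.3) = 0
(57.66 + 15.54) T = 57.66·214 + 15.54·11.3
T = 12515/73.2 ≈ 170.97 °C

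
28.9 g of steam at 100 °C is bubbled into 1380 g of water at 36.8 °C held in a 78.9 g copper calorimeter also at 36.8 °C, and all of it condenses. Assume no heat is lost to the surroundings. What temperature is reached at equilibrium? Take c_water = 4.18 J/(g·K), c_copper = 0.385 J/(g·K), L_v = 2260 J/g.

T_f ≈ 49.1 °C

Net heat exchanged in the isolated system is zero:
condense steam: −28.9·2260 = −65314
  condensed water 100 °C→T: 120.8(T − 100)
  original water: 5768.4(T − 36.8)
  copper cup: 78.9·0.385·(T − 36.8) = 30.38(T − 36.8)
5919.6 T = 65314 + 12080 + 213395 = 290789
T ≈ 49.12 °C (< 100 °C, so full condensation is consistent).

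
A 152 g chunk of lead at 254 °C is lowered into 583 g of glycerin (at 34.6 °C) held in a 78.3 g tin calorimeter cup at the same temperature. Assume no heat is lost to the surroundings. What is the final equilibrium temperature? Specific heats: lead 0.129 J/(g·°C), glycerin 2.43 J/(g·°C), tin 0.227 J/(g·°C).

Taking heat into each body as positive, Σ m c ΔT = 0:
152·0.129·(T − 254) + 583·2.43·(T − 34.6) + 78.3·0.227·(T − 34.6) = 0
1454.1 T = 54613
T = 54613/1454.1 ≈ 37.56 °C

T_f ≈ 37.6 °C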